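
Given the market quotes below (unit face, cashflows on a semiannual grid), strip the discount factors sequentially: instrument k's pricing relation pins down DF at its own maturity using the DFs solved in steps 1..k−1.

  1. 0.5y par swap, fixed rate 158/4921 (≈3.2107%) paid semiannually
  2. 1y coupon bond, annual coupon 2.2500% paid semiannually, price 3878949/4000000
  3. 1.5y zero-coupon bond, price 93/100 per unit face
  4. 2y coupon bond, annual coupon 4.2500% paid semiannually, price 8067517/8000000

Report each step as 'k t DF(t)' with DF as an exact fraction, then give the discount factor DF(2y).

step 1 [0.5y] swap r/2=79/4921: DF=(1 − 79/4921·(0))/(1+79/4921) = 4921/5000 ≈ 0.984200
step 2 [1y] bond c/2=9/800: DF=(3878949/4000000 − 9/800·(0.984200))/(1+9/800) = 237/250 ≈ 0.948000
step 3 [1.5y] zero: DF = P = 93/100 ≈ 0.930000
step 4 [2y] bond c/2=17/800: DF=(8067517/8000000 − 17/800·(0.984200+0.948000+0.930000))/(1+17/800) = 9279/10000 ≈ 0.927900

1 1/2 4921/5000
2 1 237/250
3 3/2 93/100
4 2 9279/10000
DF(2y) = 9279/10000 ≈ 0.927900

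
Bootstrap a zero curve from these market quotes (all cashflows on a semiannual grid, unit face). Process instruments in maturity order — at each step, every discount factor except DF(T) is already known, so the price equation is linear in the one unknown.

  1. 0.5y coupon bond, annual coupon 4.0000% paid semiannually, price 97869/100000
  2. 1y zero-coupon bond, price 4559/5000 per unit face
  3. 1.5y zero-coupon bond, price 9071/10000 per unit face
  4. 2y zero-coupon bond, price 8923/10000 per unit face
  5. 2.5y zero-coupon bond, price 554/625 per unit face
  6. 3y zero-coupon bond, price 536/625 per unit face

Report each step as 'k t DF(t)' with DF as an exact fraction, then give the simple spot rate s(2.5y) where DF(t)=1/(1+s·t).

step 1 [0.5y] bond c/2=1/50: DF=(97869/100000 − 1/50·(0))/(1+1/50) = 1919/2000 ≈ 0.959500
step 2 [1y] zero: DF = P = 4559/5000 ≈ 0.911800
step 3 [1.5y] zero: DF = P = 9071/10000 ≈ 0.907100
step 4 [2y] zero: DF = P = 8923/10000 ≈ 0.892300
step 5 [2.5y] zero: DF = P = 554/625 ≈ 0.886400
step 6 [3y] zero: DF = P = 536/625 ≈ 0.857600

1 1/2 1919/2000
2 1 4559/5000
3 3/2 9071/10000
4 2 8923/10000
5 5/2 554/625
6 3 536/625
s(2.5y) = (1/(554/625) − 1)/(5/2) = 71/1385 ≈ 5.1264%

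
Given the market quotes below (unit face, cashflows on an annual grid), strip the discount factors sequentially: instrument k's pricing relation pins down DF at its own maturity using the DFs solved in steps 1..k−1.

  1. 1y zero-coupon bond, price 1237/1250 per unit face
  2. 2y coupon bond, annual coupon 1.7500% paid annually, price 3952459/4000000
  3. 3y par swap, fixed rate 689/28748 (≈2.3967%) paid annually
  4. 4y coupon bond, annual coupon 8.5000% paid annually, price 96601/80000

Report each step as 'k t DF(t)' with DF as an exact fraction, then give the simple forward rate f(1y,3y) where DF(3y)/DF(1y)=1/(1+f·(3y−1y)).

1 1 1237/1250
2 2 9541/10000
3 3 9311/10000
4 4 8877/10000
f(1y,3y) = ((1237/1250)/(9311/10000) − 1)/(2) = 585/18622 ≈ 3.1414%

step 1 [1y] zero: DF = P = 1237/1250 ≈ 0.989600
step 2 [2y] bond c/1=7/400: DF=(3952459/4000000 − 7/400·(0.989600))/(1+7/400) = 9541/10000 ≈ 0.954100
step 3 [3y] swap r/1=689/28748: DF=(1 − 689/28748·(0.989600+0.954100))/(1+689/28748) = 9311/10000 ≈ 0.931100
step 4 [4y] bond c/1=17/200: DF=(96601/80000 − 17/200·(0.989600+0.954100+0.931100))/(1+17/200) = 8877/10000 ≈ 0.887700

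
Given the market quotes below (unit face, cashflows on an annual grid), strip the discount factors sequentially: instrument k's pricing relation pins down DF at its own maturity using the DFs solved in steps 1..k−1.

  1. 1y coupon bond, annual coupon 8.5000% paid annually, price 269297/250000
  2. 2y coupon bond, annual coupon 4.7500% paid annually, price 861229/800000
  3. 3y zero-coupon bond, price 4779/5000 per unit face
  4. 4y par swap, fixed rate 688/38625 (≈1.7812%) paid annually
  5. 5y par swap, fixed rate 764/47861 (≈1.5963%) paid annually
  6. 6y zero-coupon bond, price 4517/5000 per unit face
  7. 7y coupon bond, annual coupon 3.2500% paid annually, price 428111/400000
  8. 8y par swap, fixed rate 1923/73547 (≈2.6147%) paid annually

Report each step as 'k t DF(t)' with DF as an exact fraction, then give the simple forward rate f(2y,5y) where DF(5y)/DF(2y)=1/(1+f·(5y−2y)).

1 1 1241/1250
2 2 9827/10000
3 3 4779/5000
4 4 582/625
5 5 2309/2500
6 6 4517/5000
7 7 343/400
8 8 8077/10000
f(2y,5y) = ((9827/10000)/(2309/2500) − 1)/(3) = 197/9236 ≈ 2.1330%

step 1 [1y] bond c/1=17/200: DF=(269297/250000 − 17/200·(0))/(1+17/200) = 1241/1250 ≈ 0.992800
step 2 [2y] bond c/1=19/400: DF=(861229/800000 − 19/400·(0.992800))/(1+19/400) = 9827/10000 ≈ 0.982700
step 3 [3y] zero: DF = P = 4779/5000 ≈ 0.955800
step 4 [4y] swap r/1=688/38625: DF=(1 − 688/38625·(0.992800+0.982700+0.955800))/(1+688/38625) = 582/625 ≈ 0.931200
step 5 [5y] swap r/1=764/47861: DF=(1 − 764/47861·(0.992800+0.982700+0.955800+0.931200))/(1+764/47861) = 2309/2500 ≈ 0.923600
step 6 [6y] zero: DF = P = 4517/5000 ≈ 0.903400
step 7 [7y] bond c/1=13/400: DF=(428111/400000 − 13/400·(0.992800+0.982700+0.955800+0.931200+0.923600+0.903400))/(1+13/400) = 343/400 ≈ 0.857500
step 8 [8y] swap r/1=1923/73547: DF=(1 − 1923/73547·(0.992800+0.982700+0.955800+0.931200+0.923600+0.903400+0.857500))/(1+1923/73547) = 8077/10000 ≈ 0.807700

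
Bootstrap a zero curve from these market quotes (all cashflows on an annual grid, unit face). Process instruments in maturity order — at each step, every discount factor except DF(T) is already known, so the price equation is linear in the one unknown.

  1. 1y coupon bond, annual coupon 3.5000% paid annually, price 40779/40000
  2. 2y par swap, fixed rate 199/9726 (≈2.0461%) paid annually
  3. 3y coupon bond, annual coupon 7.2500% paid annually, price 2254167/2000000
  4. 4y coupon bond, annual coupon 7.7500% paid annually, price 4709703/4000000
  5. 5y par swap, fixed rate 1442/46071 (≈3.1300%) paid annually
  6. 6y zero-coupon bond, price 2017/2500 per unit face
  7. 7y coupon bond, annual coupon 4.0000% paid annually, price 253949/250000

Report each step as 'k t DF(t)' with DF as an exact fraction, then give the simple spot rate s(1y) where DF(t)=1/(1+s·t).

step 1 [1y] bond c/1=7/200: DF=(40779/40000 − 7/200·(0))/(1+7/200) = 197/200 ≈ 0.985000
step 2 [2y] swap r/1=199/9726: DF=(1 − 199/9726·(0.985000))/(1+199/9726) = 4801/5000 ≈ 0.960200
step 3 [3y] bond c/1=29/400: DF=(2254167/2000000 − 29/400·(0.985000+0.960200))/(1+29/400) = 4597/5000 ≈ 0.919400
step 4 [4y] bond c/1=31/400: DF=(4709703/4000000 − 31/400·(0.985000+0.960200+0.919400))/(1+31/400) = 8867/10000 ≈ 0.886700
step 5 [5y] swap r/1=1442/46071: DF=(1 − 1442/46071·(0.985000+0.960200+0.919400+0.886700))/(1+1442/46071) = 4279/5000 ≈ 0.855800
step 6 [6y] zero: DF = P = 2017/2500 ≈ 0.806800
step 7 [7y] bond c/1=1/25: DF=(253949/250000 − 1/25·(0.985000+0.960200+0.919400+0.886700+0.855800+0.806800))/(1+1/25) = 1537/2000 ≈ 0.768500

1 1 197/200
2 2 4801/5000
3 3 4597/5000
4 4 8867/10000
5 5 4279/5000
6 6 2017/2500
7 7 1537/2000
s(1y) = (1/(197/200) − 1)/(1) = 3/197 ≈ 1.5228%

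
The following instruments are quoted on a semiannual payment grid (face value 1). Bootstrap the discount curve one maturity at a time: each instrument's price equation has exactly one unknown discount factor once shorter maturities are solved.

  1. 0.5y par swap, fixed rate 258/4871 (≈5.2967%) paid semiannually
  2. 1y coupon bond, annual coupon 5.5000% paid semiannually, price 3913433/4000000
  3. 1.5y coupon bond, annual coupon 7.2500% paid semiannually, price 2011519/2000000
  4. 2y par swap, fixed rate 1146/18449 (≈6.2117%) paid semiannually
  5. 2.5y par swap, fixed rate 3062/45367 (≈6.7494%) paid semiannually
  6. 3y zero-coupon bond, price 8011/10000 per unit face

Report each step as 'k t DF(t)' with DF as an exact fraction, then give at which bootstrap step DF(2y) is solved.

1 1/2 4871/5000
2 1 9261/10000
3 3/2 9041/10000
4 2 4427/5000
5 5/2 8469/10000
6 3 8011/10000
DF(2y) is solved at step 4

step 1 [0.5y] swap r/2=129/4871: DF=(1 − 129/4871·(0))/(1+129/4871) = 4871/5000 ≈ 0.974200
step 2 [1y] bond c/2=11/400: DF=(3913433/4000000 − 11/400·(0.974200))/(1+11/400) = 9261/10000 ≈ 0.926100
step 3 [1.5y] bond c/2=29/800: DF=(2011519/2000000 − 29/800·(0.974200+0.926100))/(1+29/800) = 9041/10000 ≈ 0.904100
step 4 [2y] swap r/2=573/18449: DF=(1 − 573/18449·(0.974200+0.926100+0.904100))/(1+573/18449) = 4427/5000 ≈ 0.885400
step 5 [2.5y] swap r/2=1531/45367: DF=(1 − 1531/45367·(0.974200+0.926100+0.904100+0.885400))/(1+1531/45367) = 8469/10000 ≈ 0.846900
step 6 [3y] zero: DF = P = 8011/10000 ≈ 0.801100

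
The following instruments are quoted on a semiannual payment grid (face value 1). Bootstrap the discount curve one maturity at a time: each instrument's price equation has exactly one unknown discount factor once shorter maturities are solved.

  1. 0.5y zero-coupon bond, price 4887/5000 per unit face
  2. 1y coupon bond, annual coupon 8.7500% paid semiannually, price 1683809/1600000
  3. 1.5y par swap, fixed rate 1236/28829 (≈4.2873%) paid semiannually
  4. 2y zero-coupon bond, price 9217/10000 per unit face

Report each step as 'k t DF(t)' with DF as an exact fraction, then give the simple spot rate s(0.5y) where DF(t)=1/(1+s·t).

step 1 [0.5y] zero: DF = P = 4887/5000 ≈ 0.977400
step 2 [1y] bond c/2=7/160: DF=(1683809/1600000 − 7/160·(0.977400))/(1+7/160) = 9673/10000 ≈ 0.967300
step 3 [1.5y] swap r/2=618/28829: DF=(1 − 618/28829·(0.977400+0.967300))/(1+618/28829) = 4691/5000 ≈ 0.938200
step 4 [2y] zero: DF = P = 9217/10000 ≈ 0.921700

1 1/2 4887/5000
2 1 9673/10000
3 3/2 4691/5000
4 2 9217/10000
s(0.5y) = (1/(4887/5000) − 1)/(1/2) = 226/4887 ≈ 4.6245%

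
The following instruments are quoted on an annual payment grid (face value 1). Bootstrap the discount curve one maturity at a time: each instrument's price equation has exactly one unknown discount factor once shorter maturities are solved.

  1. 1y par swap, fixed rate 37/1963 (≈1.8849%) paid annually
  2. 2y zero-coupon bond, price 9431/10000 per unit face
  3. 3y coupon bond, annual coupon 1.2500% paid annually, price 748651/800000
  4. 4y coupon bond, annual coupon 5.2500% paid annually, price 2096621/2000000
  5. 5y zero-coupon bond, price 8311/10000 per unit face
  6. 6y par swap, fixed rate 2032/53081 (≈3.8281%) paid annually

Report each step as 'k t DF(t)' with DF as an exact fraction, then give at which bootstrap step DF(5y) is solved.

step 1 [1y] swap r/1=37/1963: DF=(1 − 37/1963·(0))/(1+37/1963) = 1963/2000 ≈ 0.981500
step 2 [2y] zero: DF = P = 9431/10000 ≈ 0.943100
step 3 [3y] bond c/1=1/80: DF=(748651/800000 − 1/80·(0.981500+0.943100))/(1+1/80) = 1801/2000 ≈ 0.900500
step 4 [4y] bond c/1=21/400: DF=(2096621/2000000 − 21/400·(0.981500+0.943100+0.900500))/(1+21/400) = 8551/10000 ≈ 0.855100
step 5 [5y] zero: DF = P = 8311/10000 ≈ 0.831100
step 6 [6y] swap r/1=2032/53081: DF=(1 − 2032/53081·(0.981500+0.943100+0.900500+0.855100+0.831100))/(1+2032/53081) = 498/625 ≈ 0.796800

1 1 1963/2000
2 2 9431/10000
3 3 1801/2000
4 4 8551/10000
5 5 8311/10000
6 6 498/625
DF(5y) is solved at step 5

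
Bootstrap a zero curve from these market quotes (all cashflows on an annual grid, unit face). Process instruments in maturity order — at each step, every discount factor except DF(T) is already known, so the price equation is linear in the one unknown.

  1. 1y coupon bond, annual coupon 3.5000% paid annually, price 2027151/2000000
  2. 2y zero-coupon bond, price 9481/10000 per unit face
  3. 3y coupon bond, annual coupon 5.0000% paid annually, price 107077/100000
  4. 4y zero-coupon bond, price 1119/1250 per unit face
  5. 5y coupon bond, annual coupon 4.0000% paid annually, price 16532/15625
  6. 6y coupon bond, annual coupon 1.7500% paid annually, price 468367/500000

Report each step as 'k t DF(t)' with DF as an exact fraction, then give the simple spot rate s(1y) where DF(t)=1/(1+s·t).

1 1 9793/10000
2 2 9481/10000
3 3 116/125
4 4 1119/1250
5 5 8731/10000
6 6 8411/10000
s(1y) = (1/(9793/10000) − 1)/(1) = 207/9793 ≈ 2.1138%

step 1 [1y] bond c/1=7/200: DF=(2027151/2000000 − 7/200·(0))/(1+7/200) = 9793/10000 ≈ 0.979300
step 2 [2y] zero: DF = P = 9481/10000 ≈ 0.948100
step 3 [3y] bond c/1=1/20: DF=(107077/100000 − 1/20·(0.979300+0.948100))/(1+1/20) = 116/125 ≈ 0.928000
step 4 [4y] zero: DF = P = 1119/1250 ≈ 0.895200
step 5 [5y] bond c/1=1/25: DF=(16532/15625 − 1/25·(0.979300+0.948100+0.928000+0.895200))/(1+1/25) = 8731/10000 ≈ 0.873100
step 6 [6y] bond c/1=7/400: DF=(468367/500000 − 7/400·(0.979300+0.948100+0.928000+0.895200+0.873100))/(1+7/400) = 8411/10000 ≈ 0.841100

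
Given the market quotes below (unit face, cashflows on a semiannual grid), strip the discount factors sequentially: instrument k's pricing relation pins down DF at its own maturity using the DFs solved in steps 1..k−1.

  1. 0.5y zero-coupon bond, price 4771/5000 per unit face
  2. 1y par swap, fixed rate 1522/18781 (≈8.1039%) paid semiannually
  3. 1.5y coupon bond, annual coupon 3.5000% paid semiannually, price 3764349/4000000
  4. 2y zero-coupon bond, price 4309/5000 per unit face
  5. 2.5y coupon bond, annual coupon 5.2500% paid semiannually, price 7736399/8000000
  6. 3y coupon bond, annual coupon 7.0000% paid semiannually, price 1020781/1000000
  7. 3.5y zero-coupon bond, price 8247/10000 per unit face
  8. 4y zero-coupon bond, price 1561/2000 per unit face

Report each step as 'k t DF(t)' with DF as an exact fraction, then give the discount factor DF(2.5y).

1 1/2 4771/5000
2 1 9239/10000
3 3/2 4463/5000
4 2 4309/5000
5 5/2 4247/5000
6 3 8347/10000
7 7/2 8247/10000
8 4 1561/2000
DF(2.5y) = 4247/5000 ≈ 0.849400

step 1 [0.5y] zero: DF = P = 4771/5000 ≈ 0.954200
step 2 [1y] swap r/2=761/18781: DF=(1 − 761/18781·(0.954200))/(1+761/18781) = 9239/10000 ≈ 0.923900
step 3 [1.5y] bond c/2=7/400: DF=(3764349/4000000 − 7/400·(0.954200+0.923900))/(1+7/400) = 4463/5000 ≈ 0.892600
step 4 [2y] zero: DF = P = 4309/5000 ≈ 0.861800
step 5 [2.5y] bond c/2=21/800: DF=(7736399/8000000 − 21/800·(0.954200+0.923900+0.892600+0.861800))/(1+21/800) = 4247/5000 ≈ 0.849400
step 6 [3y] bond c/2=7/200: DF=(1020781/1000000 − 7/200·(0.954200+0.923900+0.892600+0.861800+0.849400))/(1+7/200) = 8347/10000 ≈ 0.834700
step 7 [3.5y] zero: DF = P = 8247/10000 ≈ 0.824700
step 8 [4y] zero: DF = P = 1561/2000 ≈ 0.780500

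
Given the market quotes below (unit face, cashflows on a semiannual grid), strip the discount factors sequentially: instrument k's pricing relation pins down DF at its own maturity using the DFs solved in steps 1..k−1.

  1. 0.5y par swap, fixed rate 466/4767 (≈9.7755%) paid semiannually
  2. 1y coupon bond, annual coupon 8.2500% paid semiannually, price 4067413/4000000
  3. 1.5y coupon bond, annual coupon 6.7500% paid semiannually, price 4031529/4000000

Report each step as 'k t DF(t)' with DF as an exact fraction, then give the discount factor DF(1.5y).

step 1 [0.5y] swap r/2=233/4767: DF=(1 − 233/4767·(0))/(1+233/4767) = 4767/5000 ≈ 0.953400
step 2 [1y] bond c/2=33/800: DF=(4067413/4000000 − 33/800·(0.953400))/(1+33/800) = 2347/2500 ≈ 0.938800
step 3 [1.5y] bond c/2=27/800: DF=(4031529/4000000 − 27/800·(0.953400+0.938800))/(1+27/800) = 2283/2500 ≈ 0.913200

1 1/2 4767/5000
2 1 2347/2500
3 3/2 2283/2500
DF(1.5y) = 2283/2500 ≈ 0.913200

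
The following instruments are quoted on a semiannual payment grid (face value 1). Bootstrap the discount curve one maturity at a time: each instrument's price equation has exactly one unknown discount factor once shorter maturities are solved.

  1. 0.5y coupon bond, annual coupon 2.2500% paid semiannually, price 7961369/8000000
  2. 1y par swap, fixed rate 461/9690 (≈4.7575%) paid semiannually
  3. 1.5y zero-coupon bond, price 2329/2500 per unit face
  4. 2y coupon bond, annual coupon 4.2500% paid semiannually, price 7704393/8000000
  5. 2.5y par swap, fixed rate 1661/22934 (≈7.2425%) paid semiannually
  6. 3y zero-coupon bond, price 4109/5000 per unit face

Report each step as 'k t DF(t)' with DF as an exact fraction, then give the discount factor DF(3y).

1 1/2 9841/10000
2 1 9539/10000
3 3/2 2329/2500
4 2 8833/10000
5 5/2 8339/10000
6 3 4109/5000
DF(3y) = 4109/5000 ≈ 0.821800

step 1 [0.5y] bond c/2=9/800: DF=(7961369/8000000 − 9/800·(0))/(1+9/800) = 9841/10000 ≈ 0.984100
step 2 [1y] swap r/2=461/19380: DF=(1 − 461/19380·(0.984100))/(1+461/19380) = 9539/10000 ≈ 0.953900
step 3 [1.5y] zero: DF = P = 2329/2500 ≈ 0.931600
step 4 [2y] bond c/2=17/800: DF=(7704393/8000000 − 17/800·(0.984100+0.953900+0.931600))/(1+17/800) = 8833/10000 ≈ 0.883300
step 5 [2.5y] swap r/2=1661/45868: DF=(1 − 1661/45868·(0.984100+0.953900+0.931600+0.883300))/(1+1661/45868) = 8339/10000 ≈ 0.833900
step 6 [3y] zero: DF = P = 4109/5000 ≈ 0.821800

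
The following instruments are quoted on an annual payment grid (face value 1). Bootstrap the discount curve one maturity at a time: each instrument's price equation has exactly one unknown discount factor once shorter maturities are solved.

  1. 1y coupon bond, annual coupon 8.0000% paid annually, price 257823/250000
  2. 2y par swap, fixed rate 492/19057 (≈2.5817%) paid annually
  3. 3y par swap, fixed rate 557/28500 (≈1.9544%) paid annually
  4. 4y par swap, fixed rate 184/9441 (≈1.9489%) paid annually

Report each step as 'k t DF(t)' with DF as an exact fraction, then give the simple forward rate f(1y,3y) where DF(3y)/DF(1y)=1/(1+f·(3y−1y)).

1 1 9549/10000
2 2 2377/2500
3 3 9443/10000
4 4 579/625
f(1y,3y) = ((9549/10000)/(9443/10000) − 1)/(2) = 53/9443 ≈ 0.5613%

step 1 [1y] bond c/1=2/25: DF=(257823/250000 − 2/25·(0))/(1+2/25) = 9549/10000 ≈ 0.954900
step 2 [2y] swap r/1=492/19057: DF=(1 − 492/19057·(0.954900))/(1+492/19057) = 2377/2500 ≈ 0.950800
step 3 [3y] swap r/1=557/28500: DF=(1 − 557/28500·(0.954900+0.950800))/(1+557/28500) = 9443/10000 ≈ 0.944300
step 4 [4y] swap r/1=184/9441: DF=(1 − 184/9441·(0.954900+0.950800+0.944300))/(1+184/9441) = 579/625 ≈ 0.926400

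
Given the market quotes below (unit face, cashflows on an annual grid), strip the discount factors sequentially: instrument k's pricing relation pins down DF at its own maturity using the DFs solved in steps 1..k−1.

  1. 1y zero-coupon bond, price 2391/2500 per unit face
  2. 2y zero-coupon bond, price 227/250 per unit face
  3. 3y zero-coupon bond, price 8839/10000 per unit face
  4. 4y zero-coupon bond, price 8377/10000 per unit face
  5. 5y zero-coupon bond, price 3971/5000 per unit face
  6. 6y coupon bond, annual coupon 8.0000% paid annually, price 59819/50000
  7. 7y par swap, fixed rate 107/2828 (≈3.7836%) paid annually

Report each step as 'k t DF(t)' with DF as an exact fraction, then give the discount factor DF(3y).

step 1 [1y] zero: DF = P = 2391/2500 ≈ 0.956400
step 2 [2y] zero: DF = P = 227/250 ≈ 0.908000
step 3 [3y] zero: DF = P = 8839/10000 ≈ 0.883900
step 4 [4y] zero: DF = P = 8377/10000 ≈ 0.837700
step 5 [5y] zero: DF = P = 3971/5000 ≈ 0.794200
step 6 [6y] bond c/1=2/25: DF=(59819/50000 − 2/25·(0.956400+0.908000+0.883900+0.837700+0.794200))/(1+2/25) = 7833/10000 ≈ 0.783300
step 7 [7y] swap r/1=107/2828: DF=(1 − 107/2828·(0.956400+0.908000+0.883900+0.837700+0.794200+0.783300))/(1+107/2828) = 7753/10000 ≈ 0.775300

1 1 2391/2500
2 2 227/250
3 3 8839/10000
4 4 8377/10000
5 5 3971/5000
6 6 7833/10000
7 7 7753/10000
DF(3y) = 8839/10000 ≈ 0.883900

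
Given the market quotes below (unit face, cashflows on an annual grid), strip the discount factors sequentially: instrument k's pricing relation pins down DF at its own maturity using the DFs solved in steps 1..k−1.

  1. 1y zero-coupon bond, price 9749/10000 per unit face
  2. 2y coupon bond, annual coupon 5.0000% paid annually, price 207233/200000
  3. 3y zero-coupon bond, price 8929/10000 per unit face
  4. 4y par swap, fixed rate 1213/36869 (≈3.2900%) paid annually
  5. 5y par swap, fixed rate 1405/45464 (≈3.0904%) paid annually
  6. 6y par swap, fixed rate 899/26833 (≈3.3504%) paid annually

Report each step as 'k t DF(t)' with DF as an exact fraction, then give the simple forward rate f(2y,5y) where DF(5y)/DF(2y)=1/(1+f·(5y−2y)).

1 1 9749/10000
2 2 2351/2500
3 3 8929/10000
4 4 8787/10000
5 5 1719/2000
6 6 4101/5000
f(2y,5y) = ((2351/2500)/(1719/2000) − 1)/(3) = 809/25785 ≈ 3.1375%

step 1 [1y] zero: DF = P = 9749/10000 ≈ 0.974900
step 2 [2y] bond c/1=1/20: DF=(207233/200000 − 1/20·(0.974900))/(1+1/20) = 2351/2500 ≈ 0.940400
step 3 [3y] zero: DF = P = 8929/10000 ≈ 0.892900
step 4 [4y] swap r/1=1213/36869: DF=(1 − 1213/36869·(0.974900+0.940400+0.892900))/(1+1213/36869) = 8787/10000 ≈ 0.878700
step 5 [5y] swap r/1=1405/45464: DF=(1 − 1405/45464·(0.974900+0.940400+0.892900+0.878700))/(1+1405/45464) = 1719/2000 ≈ 0.859500
step 6 [6y] swap r/1=899/26833: DF=(1 − 899/26833·(0.974900+0.940400+0.892900+0.878700+0.859500))/(1+899/26833) = 4101/5000 ≈ 0.820200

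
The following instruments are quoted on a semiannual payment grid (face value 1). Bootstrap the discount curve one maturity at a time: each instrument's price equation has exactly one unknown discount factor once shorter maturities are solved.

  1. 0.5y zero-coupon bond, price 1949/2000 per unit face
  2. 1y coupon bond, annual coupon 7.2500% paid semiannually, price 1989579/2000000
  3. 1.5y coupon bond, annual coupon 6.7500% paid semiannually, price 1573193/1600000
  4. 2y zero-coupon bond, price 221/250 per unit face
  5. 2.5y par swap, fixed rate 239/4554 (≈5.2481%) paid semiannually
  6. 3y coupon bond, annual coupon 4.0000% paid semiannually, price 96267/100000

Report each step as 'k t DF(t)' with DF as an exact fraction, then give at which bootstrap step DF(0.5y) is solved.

step 1 [0.5y] zero: DF = P = 1949/2000 ≈ 0.974500
step 2 [1y] bond c/2=29/800: DF=(1989579/2000000 − 29/800·(0.974500))/(1+29/800) = 9259/10000 ≈ 0.925900
step 3 [1.5y] bond c/2=27/800: DF=(1573193/1600000 − 27/800·(0.974500+0.925900))/(1+27/800) = 8891/10000 ≈ 0.889100
step 4 [2y] zero: DF = P = 221/250 ≈ 0.884000
step 5 [2.5y] swap r/2=239/9108: DF=(1 − 239/9108·(0.974500+0.925900+0.889100+0.884000))/(1+239/9108) = 1761/2000 ≈ 0.880500
step 6 [3y] bond c/2=1/50: DF=(96267/100000 − 1/50·(0.974500+0.925900+0.889100+0.884000+0.880500))/(1+1/50) = 1709/2000 ≈ 0.854500

1 1/2 1949/2000
2 1 9259/10000
3 3/2 8891/10000
4 2 221/250
5 5/2 1761/2000
6 3 1709/2000
DF(0.5y) is solved at step 1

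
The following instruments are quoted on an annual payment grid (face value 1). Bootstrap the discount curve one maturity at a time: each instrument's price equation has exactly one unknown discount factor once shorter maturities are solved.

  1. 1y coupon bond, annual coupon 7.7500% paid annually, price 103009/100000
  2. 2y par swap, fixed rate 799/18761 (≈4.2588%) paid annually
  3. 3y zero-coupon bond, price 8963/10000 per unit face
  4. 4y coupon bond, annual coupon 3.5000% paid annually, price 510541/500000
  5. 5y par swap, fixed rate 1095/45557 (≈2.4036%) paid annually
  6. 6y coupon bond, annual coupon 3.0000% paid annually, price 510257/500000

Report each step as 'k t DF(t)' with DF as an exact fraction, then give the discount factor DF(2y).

step 1 [1y] bond c/1=31/400: DF=(103009/100000 − 31/400·(0))/(1+31/400) = 239/250 ≈ 0.956000
step 2 [2y] swap r/1=799/18761: DF=(1 − 799/18761·(0.956000))/(1+799/18761) = 9201/10000 ≈ 0.920100
step 3 [3y] zero: DF = P = 8963/10000 ≈ 0.896300
step 4 [4y] bond c/1=7/200: DF=(510541/500000 − 7/200·(0.956000+0.920100+0.896300))/(1+7/200) = 558/625 ≈ 0.892800
step 5 [5y] swap r/1=1095/45557: DF=(1 − 1095/45557·(0.956000+0.920100+0.896300+0.892800))/(1+1095/45557) = 1781/2000 ≈ 0.890500
step 6 [6y] bond c/1=3/100: DF=(510257/500000 − 3/100·(0.956000+0.920100+0.896300+0.892800+0.890500))/(1+3/100) = 8581/10000 ≈ 0.858100

1 1 239/250
2 2 9201/10000
3 3 8963/10000
4 4 558/625
5 5 1781/2000
6 6 8581/10000
DF(2y) = 9201/10000 ≈ 0.920100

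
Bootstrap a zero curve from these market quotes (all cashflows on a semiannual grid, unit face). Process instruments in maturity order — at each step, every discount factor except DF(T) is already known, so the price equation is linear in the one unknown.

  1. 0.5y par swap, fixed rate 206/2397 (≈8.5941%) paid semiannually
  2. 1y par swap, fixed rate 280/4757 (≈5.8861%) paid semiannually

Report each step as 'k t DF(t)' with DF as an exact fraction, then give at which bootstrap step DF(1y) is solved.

step 1 [0.5y] swap r/2=103/2397: DF=(1 − 103/2397·(0))/(1+103/2397) = 2397/2500 ≈ 0.958800
step 2 [1y] swap r/2=140/4757: DF=(1 − 140/4757·(0.958800))/(1+140/4757) = 118/125 ≈ 0.944000

1 1/2 2397/2500
2 1 118/125
DF(1y) is solved at step 2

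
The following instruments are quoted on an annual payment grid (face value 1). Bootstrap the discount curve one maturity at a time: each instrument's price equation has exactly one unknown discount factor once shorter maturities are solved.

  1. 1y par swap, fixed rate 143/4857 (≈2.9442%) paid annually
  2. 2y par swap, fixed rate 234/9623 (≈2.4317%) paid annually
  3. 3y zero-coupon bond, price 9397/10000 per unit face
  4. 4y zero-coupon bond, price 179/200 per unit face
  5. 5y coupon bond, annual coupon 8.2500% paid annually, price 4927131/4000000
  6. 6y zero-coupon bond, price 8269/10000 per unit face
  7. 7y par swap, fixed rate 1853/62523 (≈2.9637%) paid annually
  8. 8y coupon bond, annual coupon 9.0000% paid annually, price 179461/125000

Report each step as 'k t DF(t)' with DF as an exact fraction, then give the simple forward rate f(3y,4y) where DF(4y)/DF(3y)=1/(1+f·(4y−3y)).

step 1 [1y] swap r/1=143/4857: DF=(1 − 143/4857·(0))/(1+143/4857) = 4857/5000 ≈ 0.971400
step 2 [2y] swap r/1=234/9623: DF=(1 − 234/9623·(0.971400))/(1+234/9623) = 2383/2500 ≈ 0.953200
step 3 [3y] zero: DF = P = 9397/10000 ≈ 0.939700
step 4 [4y] zero: DF = P = 179/200 ≈ 0.895000
step 5 [5y] bond c/1=33/400: DF=(4927131/4000000 − 33/400·(0.971400+0.953200+0.939700+0.895000))/(1+33/400) = 4257/5000 ≈ 0.851400
step 6 [6y] zero: DF = P = 8269/10000 ≈ 0.826900
step 7 [7y] swap r/1=1853/62523: DF=(1 − 1853/62523·(0.971400+0.953200+0.939700+0.895000+0.851400+0.826900))/(1+1853/62523) = 8147/10000 ≈ 0.814700
step 8 [8y] bond c/1=9/100: DF=(179461/125000 − 9/100·(0.971400+0.953200+0.939700+0.895000+0.851400+0.826900+0.814700))/(1+9/100) = 8009/10000 ≈ 0.800900

1 1 4857/5000
2 2 2383/2500
3 3 9397/10000
4 4 179/200
5 5 4257/5000
6 6 8269/10000
7 7 8147/10000
8 8 8009/10000
f(3y,4y) = ((9397/10000)/(179/200) − 1)/(1) = 447/8950 ≈ 4.9944%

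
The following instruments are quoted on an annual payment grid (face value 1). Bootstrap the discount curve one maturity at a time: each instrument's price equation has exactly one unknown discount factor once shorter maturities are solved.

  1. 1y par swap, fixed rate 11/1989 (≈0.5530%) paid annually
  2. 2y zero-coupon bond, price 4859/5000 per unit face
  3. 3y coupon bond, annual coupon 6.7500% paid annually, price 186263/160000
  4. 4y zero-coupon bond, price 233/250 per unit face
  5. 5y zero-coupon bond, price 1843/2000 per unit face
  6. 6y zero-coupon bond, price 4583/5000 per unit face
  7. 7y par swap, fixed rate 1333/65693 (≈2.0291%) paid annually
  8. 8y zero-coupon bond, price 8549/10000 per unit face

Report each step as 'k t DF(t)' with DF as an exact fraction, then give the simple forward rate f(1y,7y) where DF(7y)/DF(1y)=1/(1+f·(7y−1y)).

step 1 [1y] swap r/1=11/1989: DF=(1 − 11/1989·(0))/(1+11/1989) = 1989/2000 ≈ 0.994500
step 2 [2y] zero: DF = P = 4859/5000 ≈ 0.971800
step 3 [3y] bond c/1=27/400: DF=(186263/160000 − 27/400·(0.994500+0.971800))/(1+27/400) = 4831/5000 ≈ 0.966200
step 4 [4y] zero: DF = P = 233/250 ≈ 0.932000
step 5 [5y] zero: DF = P = 1843/2000 ≈ 0.921500
step 6 [6y] zero: DF = P = 4583/5000 ≈ 0.916600
step 7 [7y] swap r/1=1333/65693: DF=(1 − 1333/65693·(0.994500+0.971800+0.966200+0.932000+0.921500+0.916600))/(1+1333/65693) = 8667/10000 ≈ 0.866700
step 8 [8y] zero: DF = P = 8549/10000 ≈ 0.854900

1 1 1989/2000
2 2 4859/5000
3 3 4831/5000
4 4 233/250
5 5 1843/2000
6 6 4583/5000
7 7 8667/10000
8 8 8549/10000
f(1y,7y) = ((1989/2000)/(8667/10000) − 1)/(6) = 71/2889 ≈ 2.4576%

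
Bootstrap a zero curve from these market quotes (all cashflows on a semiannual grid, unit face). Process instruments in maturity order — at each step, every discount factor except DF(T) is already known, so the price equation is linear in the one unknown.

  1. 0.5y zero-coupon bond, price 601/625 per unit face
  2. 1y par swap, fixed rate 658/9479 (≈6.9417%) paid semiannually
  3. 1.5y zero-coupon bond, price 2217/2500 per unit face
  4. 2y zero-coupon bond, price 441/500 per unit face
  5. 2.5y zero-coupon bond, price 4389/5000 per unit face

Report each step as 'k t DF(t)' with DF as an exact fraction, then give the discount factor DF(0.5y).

step 1 [0.5y] zero: DF = P = 601/625 ≈ 0.961600
step 2 [1y] swap r/2=329/9479: DF=(1 − 329/9479·(0.961600))/(1+329/9479) = 4671/5000 ≈ 0.934200
step 3 [1.5y] zero: DF = P = 2217/2500 ≈ 0.886800
step 4 [2y] zero: DF = P = 441/500 ≈ 0.882000
step 5 [2.5y] zero: DF = P = 4389/5000 ≈ 0.877800

1 1/2 601/625
2 1 4671/5000
3 3/2 2217/2500
4 2 441/500
5 5/2 4389/5000
DF(0.5y) = 601/625 ≈ 0.961600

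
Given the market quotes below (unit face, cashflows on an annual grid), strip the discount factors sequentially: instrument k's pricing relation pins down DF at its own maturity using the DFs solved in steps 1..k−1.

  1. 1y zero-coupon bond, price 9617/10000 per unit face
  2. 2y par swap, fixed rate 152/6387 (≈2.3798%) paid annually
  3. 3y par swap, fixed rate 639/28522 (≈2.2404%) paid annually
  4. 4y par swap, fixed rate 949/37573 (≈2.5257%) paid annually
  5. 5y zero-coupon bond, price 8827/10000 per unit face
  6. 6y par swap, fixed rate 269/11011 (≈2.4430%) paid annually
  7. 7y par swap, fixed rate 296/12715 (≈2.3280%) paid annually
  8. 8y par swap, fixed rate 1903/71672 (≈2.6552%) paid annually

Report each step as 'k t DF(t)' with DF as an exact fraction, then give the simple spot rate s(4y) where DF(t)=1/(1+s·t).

1 1 9617/10000
2 2 1193/1250
3 3 9361/10000
4 4 9051/10000
5 5 8827/10000
6 6 1731/2000
7 7 213/250
8 8 8097/10000
s(4y) = (1/(9051/10000) − 1)/(4) = 949/36204 ≈ 2.6213%

step 1 [1y] zero: DF = P = 9617/10000 ≈ 0.961700
step 2 [2y] swap r/1=152/6387: DF=(1 − 152/6387·(0.961700))/(1+152/6387) = 1193/1250 ≈ 0.954400
step 3 [3y] swap r/1=639/28522: DF=(1 − 639/28522·(0.961700+0.954400))/(1+639/28522) = 9361/10000 ≈ 0.936100
step 4 [4y] swap r/1=949/37573: DF=(1 − 949/37573·(0.961700+0.954400+0.936100))/(1+949/37573) = 9051/10000 ≈ 0.905100
step 5 [5y] zero: DF = P = 8827/10000 ≈ 0.882700
step 6 [6y] swap r/1=269/11011: DF=(1 − 269/11011·(0.961700+0.954400+0.936100+0.905100+0.882700))/(1+269/11011) = 1731/2000 ≈ 0.865500
step 7 [7y] swap r/1=296/12715: DF=(1 − 296/12715·(0.961700+0.954400+0.936100+0.905100+0.882700+0.865500))/(1+296/12715) = 213/250 ≈ 0.852000
step 8 [8y] swap r/1=1903/71672: DF=(1 − 1903/71672·(0.961700+0.954400+0.936100+0.905100+0.882700+0.865500+0.852000))/(1+1903/71672) = 8097/10000 ≈ 0.809700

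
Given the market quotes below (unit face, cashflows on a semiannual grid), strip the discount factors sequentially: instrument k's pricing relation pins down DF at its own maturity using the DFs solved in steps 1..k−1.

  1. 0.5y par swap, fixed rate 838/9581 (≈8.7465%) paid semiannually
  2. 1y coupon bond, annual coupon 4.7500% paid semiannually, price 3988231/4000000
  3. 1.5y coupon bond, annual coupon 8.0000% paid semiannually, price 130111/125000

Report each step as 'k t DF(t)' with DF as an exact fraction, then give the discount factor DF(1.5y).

1 1/2 9581/10000
2 1 9517/10000
3 3/2 4637/5000
DF(1.5y) = 4637/5000 ≈ 0.927400

step 1 [0.5y] swap r/2=419/9581: DF=(1 − 419/9581·(0))/(1+419/9581) = 9581/10000 ≈ 0.958100
step 2 [1y] bond c/2=19/800: DF=(3988231/4000000 − 19/800·(0.958100))/(1+19/800) = 9517/10000 ≈ 0.951700
step 3 [1.5y] bond c/2=1/25: DF=(130111/125000 − 1/25·(0.958100+0.951700))/(1+1/25) = 4637/5000 ≈ 0.927400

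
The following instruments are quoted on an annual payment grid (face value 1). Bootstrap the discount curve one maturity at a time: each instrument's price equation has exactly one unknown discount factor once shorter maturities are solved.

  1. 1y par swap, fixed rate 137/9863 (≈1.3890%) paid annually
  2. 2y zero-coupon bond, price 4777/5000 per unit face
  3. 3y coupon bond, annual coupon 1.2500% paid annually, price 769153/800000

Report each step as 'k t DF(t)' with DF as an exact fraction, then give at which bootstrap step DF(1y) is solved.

1 1 9863/10000
2 2 4777/5000
3 3 1157/1250
DF(1y) is solved at step 1

step 1 [1y] swap r/1=137/9863: DF=(1 − 137/9863·(0))/(1+137/9863) = 9863/10000 ≈ 0.986300
step 2 [2y] zero: DF = P = 4777/5000 ≈ 0.955400
step 3 [3y] bond c/1=1/80: DF=(769153/800000 − 1/80·(0.986300+0.955400))/(1+1/80) = 1157/1250 ≈ 0.925600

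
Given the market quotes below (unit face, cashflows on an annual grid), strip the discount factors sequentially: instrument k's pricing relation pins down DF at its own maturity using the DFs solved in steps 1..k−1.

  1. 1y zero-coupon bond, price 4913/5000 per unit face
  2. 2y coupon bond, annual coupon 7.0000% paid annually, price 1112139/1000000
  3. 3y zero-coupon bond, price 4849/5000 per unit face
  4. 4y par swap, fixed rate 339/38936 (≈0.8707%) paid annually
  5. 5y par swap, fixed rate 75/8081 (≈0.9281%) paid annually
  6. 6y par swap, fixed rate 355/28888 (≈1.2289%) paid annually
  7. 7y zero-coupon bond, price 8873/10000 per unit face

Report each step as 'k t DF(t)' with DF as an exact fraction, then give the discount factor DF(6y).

step 1 [1y] zero: DF = P = 4913/5000 ≈ 0.982600
step 2 [2y] bond c/1=7/100: DF=(1112139/1000000 − 7/100·(0.982600))/(1+7/100) = 9751/10000 ≈ 0.975100
step 3 [3y] zero: DF = P = 4849/5000 ≈ 0.969800
step 4 [4y] swap r/1=339/38936: DF=(1 − 339/38936·(0.982600+0.975100+0.969800))/(1+339/38936) = 9661/10000 ≈ 0.966100
step 5 [5y] swap r/1=75/8081: DF=(1 − 75/8081·(0.982600+0.975100+0.969800+0.966100))/(1+75/8081) = 191/200 ≈ 0.955000
step 6 [6y] swap r/1=355/28888: DF=(1 − 355/28888·(0.982600+0.975100+0.969800+0.966100+0.955000))/(1+355/28888) = 929/1000 ≈ 0.929000
step 7 [7y] zero: DF = P = 8873/10000 ≈ 0.887300

1 1 4913/5000
2 2 9751/10000
3 3 4849/5000
4 4 9661/10000
5 5 191/200
6 6 929/1000
7 7 8873/10000
DF(6y) = 929/1000 ≈ 0.929000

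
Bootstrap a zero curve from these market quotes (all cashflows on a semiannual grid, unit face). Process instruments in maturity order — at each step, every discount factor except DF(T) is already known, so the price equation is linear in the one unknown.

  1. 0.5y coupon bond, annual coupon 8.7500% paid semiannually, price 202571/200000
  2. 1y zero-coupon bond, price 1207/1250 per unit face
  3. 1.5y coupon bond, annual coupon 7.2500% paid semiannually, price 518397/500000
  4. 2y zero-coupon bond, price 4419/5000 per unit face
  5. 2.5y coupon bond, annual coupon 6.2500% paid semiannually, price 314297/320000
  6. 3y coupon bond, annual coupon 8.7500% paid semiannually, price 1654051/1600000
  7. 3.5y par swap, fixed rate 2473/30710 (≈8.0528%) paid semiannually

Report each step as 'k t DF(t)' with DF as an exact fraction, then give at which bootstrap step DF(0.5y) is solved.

1 1/2 1213/1250
2 1 1207/1250
3 3/2 583/625
4 2 4419/5000
5 5/2 8387/10000
6 3 399/500
7 7/2 7527/10000
DF(0.5y) is solved at step 1

step 1 [0.5y] bond c/2=7/160: DF=(202571/200000 − 7/160·(0))/(1+7/160) = 1213/1250 ≈ 0.970400
step 2 [1y] zero: DF = P = 1207/1250 ≈ 0.965600
step 3 [1.5y] bond c/2=29/800: DF=(518397/500000 − 29/800·(0.970400+0.965600))/(1+29/800) = 583/625 ≈ 0.932800
step 4 [2y] zero: DF = P = 4419/5000 ≈ 0.883800
step 5 [2.5y] bond c/2=1/32: DF=(314297/320000 − 1/32·(0.970400+0.965600+0.932800+0.883800))/(1+1/32) = 8387/10000 ≈ 0.838700
step 6 [3y] bond c/2=7/160: DF=(1654051/1600000 − 7/160·(0.970400+0.965600+0.932800+0.883800+0.838700))/(1+7/160) = 399/500 ≈ 0.798000
step 7 [3.5y] swap r/2=2473/61420: DF=(1 − 2473/61420·(0.970400+0.965600+0.932800+0.883800+0.838700+0.798000))/(1+2473/61420) = 7527/10000 ≈ 0.752700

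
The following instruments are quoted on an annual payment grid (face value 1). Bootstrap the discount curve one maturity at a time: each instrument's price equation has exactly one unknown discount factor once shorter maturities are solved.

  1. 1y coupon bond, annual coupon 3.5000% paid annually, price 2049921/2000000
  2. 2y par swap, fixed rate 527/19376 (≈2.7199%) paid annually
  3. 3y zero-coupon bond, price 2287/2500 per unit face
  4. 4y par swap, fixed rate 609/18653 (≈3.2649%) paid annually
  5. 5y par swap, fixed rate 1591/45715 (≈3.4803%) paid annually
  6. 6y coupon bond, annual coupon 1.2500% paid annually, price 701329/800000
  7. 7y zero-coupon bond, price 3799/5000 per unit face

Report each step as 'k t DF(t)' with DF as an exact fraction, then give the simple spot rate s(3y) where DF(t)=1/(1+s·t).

1 1 9903/10000
2 2 9473/10000
3 3 2287/2500
4 4 4391/5000
5 5 8409/10000
6 6 4047/5000
7 7 3799/5000
s(3y) = (1/(2287/2500) − 1)/(3) = 71/2287 ≈ 3.1045%

step 1 [1y] bond c/1=7/200: DF=(2049921/2000000 − 7/200·(0))/(1+7/200) = 9903/10000 ≈ 0.990300
step 2 [2y] swap r/1=527/19376: DF=(1 − 527/19376·(0.990300))/(1+527/19376) = 9473/10000 ≈ 0.947300
step 3 [3y] zero: DF = P = 2287/2500 ≈ 0.914800
step 4 [4y] swap r/1=609/18653: DF=(1 − 609/18653·(0.990300+0.947300+0.914800))/(1+609/18653) = 4391/5000 ≈ 0.878200
step 5 [5y] swap r/1=1591/45715: DF=(1 − 1591/45715·(0.990300+0.947300+0.914800+0.878200))/(1+1591/45715) = 8409/10000 ≈ 0.840900
step 6 [6y] bond c/1=1/80: DF=(701329/800000 − 1/80·(0.990300+0.947300+0.914800+0.878200+0.840900))/(1+1/80) = 4047/5000 ≈ 0.809400
step 7 [7y] zero: DF = P = 3799/5000 ≈ 0.759800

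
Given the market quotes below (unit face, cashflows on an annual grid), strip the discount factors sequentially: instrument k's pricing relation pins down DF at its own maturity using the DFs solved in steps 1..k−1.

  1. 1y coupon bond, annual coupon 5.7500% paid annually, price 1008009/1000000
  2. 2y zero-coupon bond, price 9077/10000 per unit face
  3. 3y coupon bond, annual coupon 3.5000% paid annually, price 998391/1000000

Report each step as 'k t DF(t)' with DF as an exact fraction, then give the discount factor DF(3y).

step 1 [1y] bond c/1=23/400: DF=(1008009/1000000 − 23/400·(0))/(1+23/400) = 2383/2500 ≈ 0.953200
step 2 [2y] zero: DF = P = 9077/10000 ≈ 0.907700
step 3 [3y] bond c/1=7/200: DF=(998391/1000000 − 7/200·(0.953200+0.907700))/(1+7/200) = 9017/10000 ≈ 0.901700

1 1 2383/2500
2 2 9077/10000
3 3 9017/10000
DF(3y) = 9017/10000 ≈ 0.901700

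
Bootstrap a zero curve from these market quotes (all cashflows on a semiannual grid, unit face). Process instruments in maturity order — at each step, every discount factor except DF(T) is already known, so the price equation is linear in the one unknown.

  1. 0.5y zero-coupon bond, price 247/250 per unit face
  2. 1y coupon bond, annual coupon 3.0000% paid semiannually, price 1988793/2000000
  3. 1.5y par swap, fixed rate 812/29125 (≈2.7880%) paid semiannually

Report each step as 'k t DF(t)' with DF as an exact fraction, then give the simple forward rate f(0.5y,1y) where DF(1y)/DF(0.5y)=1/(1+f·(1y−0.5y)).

step 1 [0.5y] zero: DF = P = 247/250 ≈ 0.988000
step 2 [1y] bond c/2=3/200: DF=(1988793/2000000 − 3/200·(0.988000))/(1+3/200) = 9651/10000 ≈ 0.965100
step 3 [1.5y] swap r/2=406/29125: DF=(1 − 406/29125·(0.988000+0.965100))/(1+406/29125) = 4797/5000 ≈ 0.959400

1 1/2 247/250
2 1 9651/10000
3 3/2 4797/5000
f(0.5y,1y) = ((247/250)/(9651/10000) − 1)/(1/2) = 458/9651 ≈ 4.7456%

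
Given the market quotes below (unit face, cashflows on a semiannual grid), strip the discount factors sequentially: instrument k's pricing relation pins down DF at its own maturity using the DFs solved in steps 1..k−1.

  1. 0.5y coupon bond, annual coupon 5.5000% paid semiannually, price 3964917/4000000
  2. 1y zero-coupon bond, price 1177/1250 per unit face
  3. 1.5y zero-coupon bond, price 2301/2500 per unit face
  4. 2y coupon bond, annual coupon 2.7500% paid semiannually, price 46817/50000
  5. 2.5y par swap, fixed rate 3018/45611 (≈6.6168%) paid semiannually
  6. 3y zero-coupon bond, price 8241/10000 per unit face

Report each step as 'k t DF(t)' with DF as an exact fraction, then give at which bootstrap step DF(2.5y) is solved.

step 1 [0.5y] bond c/2=11/400: DF=(3964917/4000000 − 11/400·(0))/(1+11/400) = 9647/10000 ≈ 0.964700
step 2 [1y] zero: DF = P = 1177/1250 ≈ 0.941600
step 3 [1.5y] zero: DF = P = 2301/2500 ≈ 0.920400
step 4 [2y] bond c/2=11/800: DF=(46817/50000 − 11/800·(0.964700+0.941600+0.920400))/(1+11/800) = 8853/10000 ≈ 0.885300
step 5 [2.5y] swap r/2=1509/45611: DF=(1 − 1509/45611·(0.964700+0.941600+0.920400+0.885300))/(1+1509/45611) = 8491/10000 ≈ 0.849100
step 6 [3y] zero: DF = P = 8241/10000 ≈ 0.824100

1 1/2 9647/10000
2 1 1177/1250
3 3/2 2301/2500
4 2 8853/10000
5 5/2 8491/10000
6 3 8241/10000
DF(2.5y) is solved at step 5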